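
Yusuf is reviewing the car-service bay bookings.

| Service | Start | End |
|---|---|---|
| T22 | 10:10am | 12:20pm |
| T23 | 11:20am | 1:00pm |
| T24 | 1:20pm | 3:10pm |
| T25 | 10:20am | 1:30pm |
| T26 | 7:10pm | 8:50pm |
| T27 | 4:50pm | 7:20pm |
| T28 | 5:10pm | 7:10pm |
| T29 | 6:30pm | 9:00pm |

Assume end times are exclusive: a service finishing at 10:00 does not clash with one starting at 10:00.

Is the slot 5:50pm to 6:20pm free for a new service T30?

No — it overlaps T27, T28

T22: ends 12:20pm at or before T30 starts 5:50pm → clear.
T25: ends 1:30pm at or before T30 starts 5:50pm → clear.
T23: ends 1:00pm at or before T30 starts 5:50pm → clear.
T24: ends 3:10pm at or before T30 starts 5:50pm → clear.
T27: starts 4:50pm before T30 ends 6:20pm, and ends 7:20pm after T30 starts 5:50pm → overlap.
T28: starts 5:10pm before T30 ends 6:20pm, and ends 7:10pm after T30 starts 5:50pm → overlap.
T29: starts 6:30pm at or after T30 ends 6:20pm → clear.
T26: starts 7:10pm at or after T30 ends 6:20pm → clear.
T30 overlaps T27, T28.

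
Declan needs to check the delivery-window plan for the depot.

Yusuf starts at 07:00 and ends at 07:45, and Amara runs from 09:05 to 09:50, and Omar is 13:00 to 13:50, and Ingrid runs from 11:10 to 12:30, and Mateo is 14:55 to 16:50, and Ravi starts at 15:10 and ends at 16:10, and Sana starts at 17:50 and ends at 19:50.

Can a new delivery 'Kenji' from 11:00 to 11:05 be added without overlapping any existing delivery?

Yes — the slot is free

Yusuf: ends 07:45 at or before Kenji starts 11:00 → clear.
Amara: ends 09:50 at or before Kenji starts 11:00 → clear.
Ingrid: starts 11:10 at or after Kenji ends 11:05 → clear.
Omar: starts 13:00 at or after Kenji ends 11:05 → clear.
Mateo: starts 14:55 at or after Kenji ends 11:05 → clear.
Ravi: starts 15:10 at or after Kenji ends 11:05 → clear.
Sana: starts 17:50 at or after Kenji ends 11:05 → clear.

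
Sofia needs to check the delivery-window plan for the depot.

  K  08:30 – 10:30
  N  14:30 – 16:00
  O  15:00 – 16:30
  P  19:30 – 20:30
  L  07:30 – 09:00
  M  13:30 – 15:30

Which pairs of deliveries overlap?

Check each pair: they overlap iff neither finishes before the other starts.
Sorted by start: L, K, M, N, O, P.
K starts before L ends → L and K overlap.
M starts after L ends — done with L.
M starts after K ends — done with K.
N starts before M ends → M and N overlap.
O starts before M ends → M and O overlap.
P starts after M ends.
O starts before N ends → N and O overlap.
P starts after N ends.
P starts after O ends.

K & L, M & N, M & O, N & O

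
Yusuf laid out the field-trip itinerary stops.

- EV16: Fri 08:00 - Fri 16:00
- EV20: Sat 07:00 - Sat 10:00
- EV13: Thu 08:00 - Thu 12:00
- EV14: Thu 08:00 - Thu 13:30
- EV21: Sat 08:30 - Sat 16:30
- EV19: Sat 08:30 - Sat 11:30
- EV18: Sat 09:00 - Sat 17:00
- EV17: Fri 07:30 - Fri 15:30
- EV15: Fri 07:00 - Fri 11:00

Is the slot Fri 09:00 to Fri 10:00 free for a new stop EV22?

EV13: ends Thu 12:00 at or before EV22 starts Fri 09:00 → clear.
EV14: ends Thu 13:30 at or before EV22 starts Fri 09:00 → clear.
EV15: starts Fri 07:00 before EV22 ends Fri 10:00, and ends Fri 11:00 after EV22 starts Fri 09:00 → overlap.
EV17: starts Fri 07:30 before EV22 ends Fri 10:00, and ends Fri 15:30 after EV22 starts Fri 09:00 → overlap.
EV16: starts Fri 08:00 before EV22 ends Fri 10:00, and ends Fri 16:00 after EV22 starts Fri 09:00 → overlap.
EV20: starts Sat 07:00 at or after EV22 ends Fri 10:00 → clear.
EV19: starts Sat 08:30 at or after EV22 ends Fri 10:00 → clear.
EV21: starts Sat 08:30 at or after EV22 ends Fri 10:00 → clear.
EV18: starts Sat 09:00 at or after EV22 ends Fri 10:00 → clear.
EV22 overlaps EV15, EV16, EV17.

No — it overlaps EV15, EV16, EV17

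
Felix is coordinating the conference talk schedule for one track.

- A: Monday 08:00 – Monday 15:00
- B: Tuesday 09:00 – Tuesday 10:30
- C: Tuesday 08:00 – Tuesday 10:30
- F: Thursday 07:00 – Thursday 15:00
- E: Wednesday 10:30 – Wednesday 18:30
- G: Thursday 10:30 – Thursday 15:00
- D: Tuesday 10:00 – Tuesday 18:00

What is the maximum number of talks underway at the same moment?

3

Walk through starts and ends in time order (an end at T is processed before a start at T):
Monday 08:00 start A → 1
Monday 15:00 end A → 0
Tuesday 08:00 start C → 1
Tuesday 09:00 start B → 2
Tuesday 10:00 start D → 3
Tuesday 10:30 end B → 2
Tuesday 10:30 end C → 1
Tuesday 18:00 end D → 0
Wednesday 10:30 start E → 1
Wednesday 18:30 end E → 0
Thursday 07:00 start F → 1
Thursday 10:30 start G → 2
Thursday 15:00 end F → 1
Thursday 15:00 end G → 0
Peak is 3, at Tuesday 10:00 (B, C, D).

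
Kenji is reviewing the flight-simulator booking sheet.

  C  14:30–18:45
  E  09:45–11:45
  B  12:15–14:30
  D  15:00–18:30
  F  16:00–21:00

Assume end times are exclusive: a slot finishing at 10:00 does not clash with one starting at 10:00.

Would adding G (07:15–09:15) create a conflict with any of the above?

No — it doesn't clash with anything

E: starts 09:45 at or after G ends 09:15 → clear.
B: starts 12:15 at or after G ends 09:15 → clear.
C: starts 14:30 at or after G ends 09:15 → clear.
D: starts 15:00 at or after G ends 09:15 → clear.
F: starts 16:00 at or after G ends 09:15 → clear.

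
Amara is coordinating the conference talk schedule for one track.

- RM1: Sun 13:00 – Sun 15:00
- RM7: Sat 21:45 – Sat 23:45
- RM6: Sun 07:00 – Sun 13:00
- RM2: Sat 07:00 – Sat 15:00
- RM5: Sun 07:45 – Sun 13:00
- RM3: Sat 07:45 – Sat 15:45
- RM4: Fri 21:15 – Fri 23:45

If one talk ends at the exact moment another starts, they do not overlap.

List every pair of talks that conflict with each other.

Sorted by start: RM4, RM2, RM3, RM7, RM6, RM5, RM1.
RM2 starts after RM4 ends, so nothing later overlaps RM4 either.
RM3 starts before RM2 ends → RM2 and RM3 overlap.
RM7 starts after RM2 ends, so nothing later overlaps RM2 either.
RM7 starts after RM3 ends, so nothing later overlaps RM3 either.
RM6 starts after RM7 ends, so nothing later overlaps RM7 either.
RM5 starts before RM6 ends → RM6 and RM5 overlap.
RM1 starts exactly when RM6 ends (back-to-back, no overlap).
RM1 starts exactly when RM5 ends (back-to-back, no overlap).

RM2 & RM3, RM5 & RM6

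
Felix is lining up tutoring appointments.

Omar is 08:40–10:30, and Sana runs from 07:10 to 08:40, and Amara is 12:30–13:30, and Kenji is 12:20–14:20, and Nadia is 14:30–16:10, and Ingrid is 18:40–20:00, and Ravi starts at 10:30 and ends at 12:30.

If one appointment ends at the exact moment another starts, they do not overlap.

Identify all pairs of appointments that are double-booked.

Amara & Kenji, Kenji & Ravi

Sorted by start: Sana, Omar, Ravi, Kenji, Amara, Nadia, Ingrid.
Omar starts exactly when Sana ends (back-to-back, no overlap), so nothing later overlaps Sana either.
Ravi starts exactly when Omar ends (back-to-back, no overlap), so nothing later overlaps Omar either.
Kenji starts before Ravi ends → Ravi and Kenji overlap.
Amara starts exactly when Ravi ends (back-to-back, no overlap), so nothing later overlaps Ravi either.
Amara starts before Kenji ends → Kenji and Amara overlap.
Nadia starts after Kenji ends, so nothing later overlaps Kenji either.
Nadia starts after Amara ends, so nothing later overlaps Amara either.
Ingrid starts after Nadia ends.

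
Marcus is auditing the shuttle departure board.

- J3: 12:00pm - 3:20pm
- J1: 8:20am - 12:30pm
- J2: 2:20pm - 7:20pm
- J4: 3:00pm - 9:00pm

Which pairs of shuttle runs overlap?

J1 & J3, J2 & J3, J2 & J4, J3 & J4

Sorted by start: J1, J3, J2, J4.
J3 starts before J1 ends → J1 and J3 overlap.
J2 starts after J1 ends; J1 is clear from here.
J2 starts before J3 ends → J3 and J2 overlap.
J4 starts before J3 ends → J3 and J4 overlap.
J4 starts before J2 ends → J2 and J4 overlap.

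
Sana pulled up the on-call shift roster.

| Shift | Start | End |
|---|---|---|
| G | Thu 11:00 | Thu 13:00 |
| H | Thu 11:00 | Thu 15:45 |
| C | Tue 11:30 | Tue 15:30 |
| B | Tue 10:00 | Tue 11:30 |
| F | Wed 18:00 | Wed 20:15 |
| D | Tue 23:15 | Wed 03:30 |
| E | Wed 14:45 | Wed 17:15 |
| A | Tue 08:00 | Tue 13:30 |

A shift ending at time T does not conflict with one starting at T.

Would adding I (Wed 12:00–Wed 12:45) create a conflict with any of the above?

No — it doesn't clash with anything

A: ends Tue 13:30 at or before I starts Wed 12:00 → clear.
B: ends Tue 11:30 at or before I starts Wed 12:00 → clear.
C: ends Tue 15:30 at or before I starts Wed 12:00 → clear.
D: ends Wed 03:30 at or before I starts Wed 12:00 → clear.
E: starts Wed 14:45 at or after I ends Wed 12:45 → clear.
F: starts Wed 18:00 at or after I ends Wed 12:45 → clear.
G: starts Thu 11:00 at or after I ends Wed 12:45 → clear.
H: starts Thu 11:00 at or after I ends Wed 12:45 → clear.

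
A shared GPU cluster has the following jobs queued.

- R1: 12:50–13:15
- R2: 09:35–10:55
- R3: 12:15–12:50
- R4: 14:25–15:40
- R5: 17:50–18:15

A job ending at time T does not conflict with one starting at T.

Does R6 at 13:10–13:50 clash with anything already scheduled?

Yes — it overlaps R1

R2: ends 10:55 at or before R6 starts 13:10 → clear.
R3: ends 12:50 at or before R6 starts 13:10 → clear.
R1: starts 12:50 before R6 ends 13:50, and ends 13:15 after R6 starts 13:10 → overlap.
R4: starts 14:25 at or after R6 ends 13:50 → clear.
R5: starts 17:50 at or after R6 ends 13:50 → clear.
R6 overlaps R1.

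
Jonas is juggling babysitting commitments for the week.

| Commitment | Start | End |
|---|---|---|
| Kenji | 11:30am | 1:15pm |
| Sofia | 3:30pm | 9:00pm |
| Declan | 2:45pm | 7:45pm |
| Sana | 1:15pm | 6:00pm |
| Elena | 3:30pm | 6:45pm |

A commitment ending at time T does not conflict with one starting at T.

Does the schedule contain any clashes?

Yes

Check each pair: they overlap iff neither finishes before the other starts.
Sorted by start: Kenji, Sana, Declan, Elena, Sofia.
Sana starts exactly when Kenji ends (back-to-back, no overlap) — done with Kenji.
Declan starts before Sana ends → Sana and Declan overlap.
That's a conflict, so the schedule is not conflict-free.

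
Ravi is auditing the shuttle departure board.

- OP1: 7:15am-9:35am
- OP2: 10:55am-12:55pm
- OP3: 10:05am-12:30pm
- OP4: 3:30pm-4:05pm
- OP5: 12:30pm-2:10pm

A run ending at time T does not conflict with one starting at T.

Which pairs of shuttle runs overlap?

OP2 & OP3, OP2 & OP5

Sorted by start: OP1, OP3, OP2, OP5, OP4.
OP3 starts after OP1 ends; OP1 is clear from here.
OP2 starts before OP3 ends → OP3 and OP2 overlap.
OP5 starts exactly when OP3 ends (back-to-back, no overlap); OP3 is clear from here.
OP5 starts before OP2 ends → OP2 and OP5 overlap.
OP4 starts after OP2 ends.
OP4 starts after OP5 ends.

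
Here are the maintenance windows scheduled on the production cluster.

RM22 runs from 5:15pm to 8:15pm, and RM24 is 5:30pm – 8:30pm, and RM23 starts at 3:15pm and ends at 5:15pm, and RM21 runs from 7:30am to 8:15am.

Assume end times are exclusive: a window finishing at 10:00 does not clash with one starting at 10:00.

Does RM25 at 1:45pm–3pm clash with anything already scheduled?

RM21: ends 8:15am at or before RM25 starts 1:45pm → clear.
RM23: starts 3:15pm at or after RM25 ends 3pm → clear.
RM22: starts 5:15pm at or after RM25 ends 3pm → clear.
RM24: starts 5:30pm at or after RM25 ends 3pm → clear.

No — it doesn't clash with anything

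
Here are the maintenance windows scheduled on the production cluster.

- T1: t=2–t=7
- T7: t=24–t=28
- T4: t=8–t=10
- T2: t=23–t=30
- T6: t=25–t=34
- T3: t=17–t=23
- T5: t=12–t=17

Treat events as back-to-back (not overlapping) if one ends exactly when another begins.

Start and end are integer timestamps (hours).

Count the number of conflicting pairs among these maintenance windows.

Sorted by start: T1, T4, T5, T3, T2, T7, T6.
T4 starts after T1 ends, so nothing later overlaps T1 either.
T5 starts after T4 ends, so nothing later overlaps T4 either.
T3 starts exactly when T5 ends (back-to-back, no overlap), so nothing later overlaps T5 either.
T2 starts exactly when T3 ends (back-to-back, no overlap), so nothing later overlaps T3 either.
T7 starts before T2 ends → T2 and T7 overlap.
T6 starts before T2 ends → T2 and T6 overlap.
T6 starts before T7 ends → T7 and T6 overlap.
Overlapping pairs: T2 & T6, T2 & T7, T6 & T7 — 3 in total.

3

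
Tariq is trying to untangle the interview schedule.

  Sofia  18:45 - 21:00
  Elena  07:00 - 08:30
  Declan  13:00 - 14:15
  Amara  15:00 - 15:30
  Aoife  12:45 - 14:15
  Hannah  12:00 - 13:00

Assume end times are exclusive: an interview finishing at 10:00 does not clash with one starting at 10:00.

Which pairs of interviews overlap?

Sorted by start: Elena, Hannah, Aoife, Declan, Amara, Sofia.
Hannah starts after Elena ends, so Elena has no further overlaps.
Aoife starts before Hannah ends → Hannah and Aoife overlap.
Declan starts exactly when Hannah ends (back-to-back, no overlap), so Hannah has no further overlaps.
Declan starts before Aoife ends → Aoife and Declan overlap.
Amara starts after Aoife ends, so Aoife has no further overlaps.
Amara starts after Declan ends, so Declan has no further overlaps.
Sofia starts after Amara ends.

Aoife & Declan, Aoife & Hannah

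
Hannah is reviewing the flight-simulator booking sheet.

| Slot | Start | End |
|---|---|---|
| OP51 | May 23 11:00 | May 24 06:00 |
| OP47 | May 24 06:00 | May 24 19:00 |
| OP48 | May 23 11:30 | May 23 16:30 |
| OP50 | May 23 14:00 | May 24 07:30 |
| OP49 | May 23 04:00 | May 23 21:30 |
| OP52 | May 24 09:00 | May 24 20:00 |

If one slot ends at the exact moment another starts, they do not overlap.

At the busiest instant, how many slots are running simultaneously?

Sort all start/end points and keep a running count:
May 23 04:00 start OP49 → 1
May 23 11:00 start OP51 → 2
May 23 11:30 start OP48 → 3
May 23 14:00 start OP50 → 4
May 23 16:30 end OP48 → 3
May 23 21:30 end OP49 → 2
May 24 06:00 end OP51 → 1
May 24 06:00 start OP47 → 2
May 24 07:30 end OP50 → 1
May 24 09:00 start OP52 → 2
May 24 19:00 end OP47 → 1
May 24 20:00 end OP52 → 0
Peak is 4, at May 23 14:00 (OP48, OP49, OP50, OP51).

4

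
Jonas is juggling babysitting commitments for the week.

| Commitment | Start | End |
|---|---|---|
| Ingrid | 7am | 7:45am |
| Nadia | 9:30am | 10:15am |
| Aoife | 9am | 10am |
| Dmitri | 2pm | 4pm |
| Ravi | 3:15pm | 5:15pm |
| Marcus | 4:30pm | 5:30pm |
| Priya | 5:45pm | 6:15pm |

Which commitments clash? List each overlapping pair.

Check each pair: they overlap iff neither finishes before the other starts.
Sorted by start: Ingrid, Aoife, Nadia, Dmitri, Ravi, Marcus, Priya.
Aoife starts after Ingrid ends — done with Ingrid.
Nadia starts before Aoife ends → Aoife and Nadia overlap.
Dmitri starts after Aoife ends — done with Aoife.
Dmitri starts after Nadia ends — done with Nadia.
Ravi starts before Dmitri ends → Dmitri and Ravi overlap.
Marcus starts after Dmitri ends — done with Dmitri.
Marcus starts before Ravi ends → Ravi and Marcus overlap.
Priya starts after Ravi ends.
Priya starts after Marcus ends.

Aoife & Nadia, Dmitri & Ravi, Marcus & Ravi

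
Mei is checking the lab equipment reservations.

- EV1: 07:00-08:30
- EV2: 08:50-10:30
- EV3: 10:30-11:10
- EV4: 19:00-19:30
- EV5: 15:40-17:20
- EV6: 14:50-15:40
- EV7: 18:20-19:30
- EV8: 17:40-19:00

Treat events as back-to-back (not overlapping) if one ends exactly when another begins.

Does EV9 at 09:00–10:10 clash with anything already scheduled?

Yes — it overlaps EV2

EV1: ends 08:30 at or before EV9 starts 09:00 → clear.
EV2: starts 08:50 before EV9 ends 10:10, and ends 10:30 after EV9 starts 09:00 → overlap.
EV3: starts 10:30 at or after EV9 ends 10:10 → clear.
EV6: starts 14:50 at or after EV9 ends 10:10 → clear.
EV5: starts 15:40 at or after EV9 ends 10:10 → clear.
EV8: starts 17:40 at or after EV9 ends 10:10 → clear.
EV7: starts 18:20 at or after EV9 ends 10:10 → clear.
EV4: starts 19:00 at or after EV9 ends 10:10 → clear.
EV9 overlaps EV2.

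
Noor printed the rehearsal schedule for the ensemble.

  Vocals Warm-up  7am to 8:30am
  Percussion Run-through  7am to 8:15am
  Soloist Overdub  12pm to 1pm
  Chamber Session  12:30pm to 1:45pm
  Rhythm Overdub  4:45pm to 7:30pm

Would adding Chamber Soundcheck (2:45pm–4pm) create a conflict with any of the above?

Vocals Warm-up: ends 8:30am at or before Chamber Soundcheck starts 2:45pm → clear.
Percussion Run-through: ends 8:15am at or before Chamber Soundcheck starts 2:45pm → clear.
Soloist Overdub: ends 1pm at or before Chamber Soundcheck starts 2:45pm → clear.
Chamber Session: ends 1:45pm at or before Chamber Soundcheck starts 2:45pm → clear.
Rhythm Overdub: starts 4:45pm at or after Chamber Soundcheck ends 4pm → clear.

No — it doesn't clash with anything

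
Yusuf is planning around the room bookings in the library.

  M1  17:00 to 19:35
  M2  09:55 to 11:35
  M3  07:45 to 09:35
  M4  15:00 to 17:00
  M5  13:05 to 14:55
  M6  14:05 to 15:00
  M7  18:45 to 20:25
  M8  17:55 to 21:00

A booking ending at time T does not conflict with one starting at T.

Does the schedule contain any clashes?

Yes

Sorted by start: M3, M2, M5, M6, M4, M1, M8, M7.
M2 starts after M3 ends; M3 is clear from here.
M5 starts after M2 ends; M2 is clear from here.
M6 starts before M5 ends → M5 and M6 overlap.
That's a conflict, so the schedule is not conflict-free.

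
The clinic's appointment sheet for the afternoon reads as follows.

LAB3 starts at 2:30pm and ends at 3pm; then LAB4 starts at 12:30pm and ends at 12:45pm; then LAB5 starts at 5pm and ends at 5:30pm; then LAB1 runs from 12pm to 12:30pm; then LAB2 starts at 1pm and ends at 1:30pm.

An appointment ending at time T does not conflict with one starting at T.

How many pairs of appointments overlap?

Check each pair: they overlap iff neither finishes before the other starts.
Sorted by start: LAB1, LAB4, LAB2, LAB3, LAB5.
LAB4 starts exactly when LAB1 ends (back-to-back, no overlap) — done with LAB1.
LAB2 starts after LAB4 ends — done with LAB4.
LAB3 starts after LAB2 ends — done with LAB2.
LAB5 starts after LAB3 ends.
No pair overlaps.

0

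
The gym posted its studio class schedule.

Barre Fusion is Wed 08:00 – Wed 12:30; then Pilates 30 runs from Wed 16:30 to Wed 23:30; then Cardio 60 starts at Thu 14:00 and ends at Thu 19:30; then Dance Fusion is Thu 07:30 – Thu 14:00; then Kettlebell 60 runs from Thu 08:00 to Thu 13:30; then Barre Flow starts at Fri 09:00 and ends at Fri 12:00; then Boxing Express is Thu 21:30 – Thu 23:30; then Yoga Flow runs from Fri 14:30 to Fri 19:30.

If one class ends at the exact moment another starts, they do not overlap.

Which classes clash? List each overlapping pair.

Dance Fusion & Kettlebell 60

Check each pair: they overlap iff neither finishes before the other starts.
Sorted by start: Barre Fusion, Pilates 30, Dance Fusion, Kettlebell 60, Cardio 60, Boxing Express, Barre Flow, Yoga Flow.
Pilates 30 starts after Barre Fusion ends — done with Barre Fusion.
Dance Fusion starts after Pilates 30 ends — done with Pilates 30.
Kettlebell 60 starts before Dance Fusion ends → Dance Fusion and Kettlebell 60 overlap.
Cardio 60 starts exactly when Dance Fusion ends (back-to-back, no overlap) — done with Dance Fusion.
Cardio 60 starts after Kettlebell 60 ends — done with Kettlebell 60.
Boxing Express starts after Cardio 60 ends — done with Cardio 60.
Barre Flow starts after Boxing Express ends — done with Boxing Express.
Yoga Flow starts after Barre Flow ends.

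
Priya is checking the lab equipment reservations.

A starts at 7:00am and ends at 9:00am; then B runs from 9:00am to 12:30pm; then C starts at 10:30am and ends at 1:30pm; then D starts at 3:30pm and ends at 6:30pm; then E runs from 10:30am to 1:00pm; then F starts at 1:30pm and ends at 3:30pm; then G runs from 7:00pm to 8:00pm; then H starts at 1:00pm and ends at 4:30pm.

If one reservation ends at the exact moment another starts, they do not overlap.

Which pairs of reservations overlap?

Check each pair: they overlap iff neither finishes before the other starts.
Sorted by start: A, B, C, E, H, F, D, G.
B starts exactly when A ends (back-to-back, no overlap), so nothing later overlaps A either.
C starts before B ends → B and C overlap.
E starts before B ends → B and E overlap.
H starts after B ends, so nothing later overlaps B either.
E starts before C ends → C and E overlap.
H starts before C ends → C and H overlap.
F starts exactly when C ends (back-to-back, no overlap), so nothing later overlaps C either.
H starts exactly when E ends (back-to-back, no overlap), so nothing later overlaps E either.
F starts before H ends → H and F overlap.
D starts before H ends → H and D overlap.
G starts after H ends.
D starts exactly when F ends (back-to-back, no overlap), so nothing later overlaps F either.
G starts after D ends.

B & C, B & E, C & E, C & H, D & H, F & H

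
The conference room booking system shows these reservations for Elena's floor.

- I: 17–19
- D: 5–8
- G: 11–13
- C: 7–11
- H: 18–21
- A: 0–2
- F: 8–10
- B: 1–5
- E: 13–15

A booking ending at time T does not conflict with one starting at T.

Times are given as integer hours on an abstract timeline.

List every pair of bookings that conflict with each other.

Sorted by start: A, B, D, C, F, G, E, I, H.
B starts before A ends → A and B overlap.
D starts after A ends, so A has no further overlaps.
D starts exactly when B ends (back-to-back, no overlap), so B has no further overlaps.
C starts before D ends → D and C overlap.
F starts exactly when D ends (back-to-back, no overlap), so D has no further overlaps.
F starts before C ends → C and F overlap.
G starts exactly when C ends (back-to-back, no overlap), so C has no further overlaps.
G starts after F ends, so F has no further overlaps.
E starts exactly when G ends (back-to-back, no overlap), so G has no further overlaps.
I starts after E ends, so E has no further overlaps.
H starts before I ends → I and H overlap.

A & B, C & D, C & F, H & I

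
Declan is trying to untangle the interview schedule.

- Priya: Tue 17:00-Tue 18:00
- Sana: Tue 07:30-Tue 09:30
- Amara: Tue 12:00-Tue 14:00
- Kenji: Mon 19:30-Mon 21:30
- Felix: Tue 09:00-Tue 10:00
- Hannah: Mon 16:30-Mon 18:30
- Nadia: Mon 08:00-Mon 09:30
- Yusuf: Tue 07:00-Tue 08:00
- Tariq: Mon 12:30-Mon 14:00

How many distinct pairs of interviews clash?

2

Sorted by start: Nadia, Tariq, Hannah, Kenji, Yusuf, Sana, Felix, Amara, Priya.
Tariq starts after Nadia ends, so Nadia has no further overlaps.
Hannah starts after Tariq ends, so Tariq has no further overlaps.
Kenji starts after Hannah ends, so Hannah has no further overlaps.
Yusuf starts after Kenji ends, so Kenji has no further overlaps.
Sana starts before Yusuf ends → Yusuf and Sana overlap.
Felix starts after Yusuf ends, so Yusuf has no further overlaps.
Felix starts before Sana ends → Sana and Felix overlap.
Amara starts after Sana ends, so Sana has no further overlaps.
Amara starts after Felix ends, so Felix has no further overlaps.
Priya starts after Amara ends.
Overlapping pairs: Felix & Sana, Sana & Yusuf — 2 in total.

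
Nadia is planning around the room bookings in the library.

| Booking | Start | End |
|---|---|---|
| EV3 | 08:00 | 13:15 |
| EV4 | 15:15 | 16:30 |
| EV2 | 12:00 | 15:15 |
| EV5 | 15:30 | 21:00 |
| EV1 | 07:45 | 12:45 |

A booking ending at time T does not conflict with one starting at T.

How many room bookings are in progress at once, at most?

3

Walk through starts and ends in time order (an end at T is processed before a start at T):
07:45 start EV1 → 1
08:00 start EV3 → 2
12:00 start EV2 → 3
12:45 end EV1 → 2
13:15 end EV3 → 1
15:15 end EV2 → 0
15:15 start EV4 → 1
15:30 start EV5 → 2
16:30 end EV4 → 1
21:00 end EV5 → 0
Peak is 3, at 12:00 (EV1, EV2, EV3).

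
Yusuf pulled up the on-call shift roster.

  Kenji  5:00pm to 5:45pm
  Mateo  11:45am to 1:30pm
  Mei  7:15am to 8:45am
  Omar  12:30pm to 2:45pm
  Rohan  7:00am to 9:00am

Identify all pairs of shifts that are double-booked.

Mateo & Omar, Mei & Rohan

Sorted by start: Rohan, Mei, Mateo, Omar, Kenji.
Mei starts before Rohan ends → Rohan and Mei overlap.
Mateo starts after Rohan ends; Rohan is clear from here.
Mateo starts after Mei ends; Mei is clear from here.
Omar starts before Mateo ends → Mateo and Omar overlap.
Kenji starts after Mateo ends.
Kenji starts after Omar ends.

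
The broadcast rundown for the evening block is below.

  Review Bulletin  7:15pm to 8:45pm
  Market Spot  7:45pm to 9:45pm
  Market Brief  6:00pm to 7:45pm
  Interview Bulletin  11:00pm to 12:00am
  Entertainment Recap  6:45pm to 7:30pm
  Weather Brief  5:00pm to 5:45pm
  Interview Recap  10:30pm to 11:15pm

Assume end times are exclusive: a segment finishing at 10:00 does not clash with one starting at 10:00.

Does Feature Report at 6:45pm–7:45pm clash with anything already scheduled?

Weather Brief: ends 5:45pm at or before Feature Report starts 6:45pm → clear.
Market Brief: starts 6:00pm before Feature Report ends 7:45pm, and ends 7:45pm after Feature Report starts 6:45pm → overlap.
Entertainment Recap: starts 6:45pm before Feature Report ends 7:45pm, and ends 7:30pm after Feature Report starts 6:45pm → overlap.
Review Bulletin: starts 7:15pm before Feature Report ends 7:45pm, and ends 8:45pm after Feature Report starts 6:45pm → overlap.
Market Spot: starts 7:45pm at or after Feature Report ends 7:45pm → clear.
Interview Recap: starts 10:30pm at or after Feature Report ends 7:45pm → clear.
Interview Bulletin: starts 11:00pm at or after Feature Report ends 7:45pm → clear.
Feature Report overlaps Review Bulletin, Entertainment Recap, Market Brief.

Yes — it overlaps Entertainment Recap, Market Brief, Review Bulletin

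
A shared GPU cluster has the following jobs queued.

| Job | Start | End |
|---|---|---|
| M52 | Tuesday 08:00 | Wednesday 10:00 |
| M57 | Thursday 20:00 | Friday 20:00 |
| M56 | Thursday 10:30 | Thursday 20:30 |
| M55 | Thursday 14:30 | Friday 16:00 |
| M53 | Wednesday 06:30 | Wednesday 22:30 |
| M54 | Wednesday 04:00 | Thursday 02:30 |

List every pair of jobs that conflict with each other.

M52 & M53, M52 & M54, M53 & M54, M55 & M56, M55 & M57, M56 & M57

Sorted by start: M52, M54, M53, M56, M55, M57.
M54 starts before M52 ends → M52 and M54 overlap.
M53 starts before M52 ends → M52 and M53 overlap.
M56 starts after M52 ends — done with M52.
M53 starts before M54 ends → M54 and M53 overlap.
M56 starts after M54 ends — done with M54.
M56 starts after M53 ends — done with M53.
M55 starts before M56 ends → M56 and M55 overlap.
M57 starts before M56 ends → M56 and M57 overlap.
M57 starts before M55 ends → M55 and M57 overlap.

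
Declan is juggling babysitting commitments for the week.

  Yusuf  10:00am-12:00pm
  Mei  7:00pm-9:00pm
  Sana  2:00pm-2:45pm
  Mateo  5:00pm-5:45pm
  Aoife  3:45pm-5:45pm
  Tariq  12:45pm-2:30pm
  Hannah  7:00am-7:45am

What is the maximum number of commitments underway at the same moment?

Sort all start/end points and keep a running count:
7:00am start Hannah → 1
7:45am end Hannah → 0
10:00am start Yusuf → 1
12:00pm end Yusuf → 0
12:45pm start Tariq → 1
2:00pm start Sana → 2
2:30pm end Tariq → 1
2:45pm end Sana → 0
3:45pm start Aoife → 1
5:00pm start Mateo → 2
5:45pm end Aoife → 1
5:45pm end Mateo → 0
7:00pm start Mei → 1
9:00pm end Mei → 0
Peak is 2, at 2:00pm (Sana, Tariq).

2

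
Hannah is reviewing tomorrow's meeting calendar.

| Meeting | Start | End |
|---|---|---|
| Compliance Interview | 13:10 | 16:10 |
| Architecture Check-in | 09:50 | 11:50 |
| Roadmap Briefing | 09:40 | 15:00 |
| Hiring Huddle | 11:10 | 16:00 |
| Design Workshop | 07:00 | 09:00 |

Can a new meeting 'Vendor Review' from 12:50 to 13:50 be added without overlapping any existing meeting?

Design Workshop: ends 09:00 at or before Vendor Review starts 12:50 → clear.
Roadmap Briefing: starts 09:40 before Vendor Review ends 13:50, and ends 15:00 after Vendor Review starts 12:50 → overlap.
Architecture Check-in: ends 11:50 at or before Vendor Review starts 12:50 → clear.
Hiring Huddle: starts 11:10 before Vendor Review ends 13:50, and ends 16:00 after Vendor Review starts 12:50 → overlap.
Compliance Interview: starts 13:10 before Vendor Review ends 13:50, and ends 16:10 after Vendor Review starts 12:50 → overlap.
Vendor Review overlaps Roadmap Briefing, Hiring Huddle, Compliance Interview.

No — it overlaps Compliance Interview, Hiring Huddle, Roadmap Briefing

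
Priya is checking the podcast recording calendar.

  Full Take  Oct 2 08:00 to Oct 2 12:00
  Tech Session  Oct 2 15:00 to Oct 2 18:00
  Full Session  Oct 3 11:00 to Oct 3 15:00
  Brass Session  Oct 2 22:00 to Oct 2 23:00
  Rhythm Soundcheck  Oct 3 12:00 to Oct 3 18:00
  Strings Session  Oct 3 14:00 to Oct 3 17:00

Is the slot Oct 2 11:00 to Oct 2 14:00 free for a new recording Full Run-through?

Full Take: starts Oct 2 08:00 before Full Run-through ends Oct 2 14:00, and ends Oct 2 12:00 after Full Run-through starts Oct 2 11:00 → overlap.
Tech Session: starts Oct 2 15:00 at or after Full Run-through ends Oct 2 14:00 → clear.
Brass Session: starts Oct 2 22:00 at or after Full Run-through ends Oct 2 14:00 → clear.
Full Session: starts Oct 3 11:00 at or after Full Run-through ends Oct 2 14:00 → clear.
Rhythm Soundcheck: starts Oct 3 12:00 at or after Full Run-through ends Oct 2 14:00 → clear.
Strings Session: starts Oct 3 14:00 at or after Full Run-through ends Oct 2 14:00 → clear.
Full Run-through overlaps Full Take.

No — it overlaps Full Take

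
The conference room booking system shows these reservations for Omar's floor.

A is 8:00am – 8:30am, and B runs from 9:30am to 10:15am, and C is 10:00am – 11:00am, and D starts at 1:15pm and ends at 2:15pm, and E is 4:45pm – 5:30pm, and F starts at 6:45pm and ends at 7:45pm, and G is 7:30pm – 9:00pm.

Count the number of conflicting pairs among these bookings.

Two intervals overlap when each starts before the other ends.
Sorted by start: A, B, C, D, E, F, G.
B starts after A ends — done with A.
C starts before B ends → B and C overlap.
D starts after B ends — done with B.
D starts after C ends — done with C.
E starts after D ends — done with D.
F starts after E ends — done with E.
G starts before F ends → F and G overlap.
Overlapping pairs: B & C, F & G — 2 in total.

2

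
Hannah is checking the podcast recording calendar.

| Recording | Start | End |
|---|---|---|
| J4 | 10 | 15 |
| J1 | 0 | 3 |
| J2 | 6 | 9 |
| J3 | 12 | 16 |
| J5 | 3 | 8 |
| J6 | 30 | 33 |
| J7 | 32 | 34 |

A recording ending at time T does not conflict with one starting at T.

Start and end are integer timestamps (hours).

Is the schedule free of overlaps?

Sorted by start: J1, J5, J2, J4, J3, J6, J7.
J5 starts exactly when J1 ends (back-to-back, no overlap), so J1 has no further overlaps.
J2 starts before J5 ends → J5 and J2 overlap.
That's a conflict, so the schedule is not conflict-free.

No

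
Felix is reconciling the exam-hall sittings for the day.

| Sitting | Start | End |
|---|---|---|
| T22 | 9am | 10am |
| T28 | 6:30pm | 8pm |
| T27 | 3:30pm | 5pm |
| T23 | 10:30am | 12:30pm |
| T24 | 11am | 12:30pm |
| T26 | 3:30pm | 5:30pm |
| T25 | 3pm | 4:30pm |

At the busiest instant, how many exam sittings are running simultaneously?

3

Sweep the timeline, counting +1 at each start and −1 at each end (ends before starts at a tie):
9am start T22 → 1
10am end T22 → 0
10:30am start T23 → 1
11am start T24 → 2
12:30pm end T23 → 1
12:30pm end T24 → 0
3pm start T25 → 1
3:30pm start T26 → 2
3:30pm start T27 → 3
4:30pm end T25 → 2
5pm end T27 → 1
5:30pm end T26 → 0
6:30pm start T28 → 1
8pm end T28 → 0
Peak is 3, at 3:30pm (T25, T26, T27).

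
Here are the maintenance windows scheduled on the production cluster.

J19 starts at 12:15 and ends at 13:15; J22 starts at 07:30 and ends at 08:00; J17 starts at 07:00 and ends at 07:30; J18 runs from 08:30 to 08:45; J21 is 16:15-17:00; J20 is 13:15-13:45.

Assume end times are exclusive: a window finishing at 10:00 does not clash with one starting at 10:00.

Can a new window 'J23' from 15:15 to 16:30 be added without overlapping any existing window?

J17: ends 07:30 at or before J23 starts 15:15 → clear.
J22: ends 08:00 at or before J23 starts 15:15 → clear.
J18: ends 08:45 at or before J23 starts 15:15 → clear.
J19: ends 13:15 at or before J23 starts 15:15 → clear.
J20: ends 13:45 at or before J23 starts 15:15 → clear.
J21: starts 16:15 before J23 ends 16:30, and ends 17:00 after J23 starts 15:15 → overlap.
J23 overlaps J21.

No — it overlaps J21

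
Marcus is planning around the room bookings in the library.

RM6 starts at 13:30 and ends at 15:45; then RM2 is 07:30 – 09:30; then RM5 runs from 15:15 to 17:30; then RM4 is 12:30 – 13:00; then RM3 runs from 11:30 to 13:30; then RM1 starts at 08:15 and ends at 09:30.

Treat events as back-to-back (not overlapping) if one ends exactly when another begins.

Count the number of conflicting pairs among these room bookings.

3

Sorted by start: RM2, RM1, RM3, RM4, RM6, RM5.
RM1 starts before RM2 ends → RM2 and RM1 overlap.
RM3 starts after RM2 ends, so nothing later overlaps RM2 either.
RM3 starts after RM1 ends, so nothing later overlaps RM1 either.
RM4 starts before RM3 ends → RM3 and RM4 overlap.
RM6 starts exactly when RM3 ends (back-to-back, no overlap), so nothing later overlaps RM3 either.
RM6 starts after RM4 ends, so nothing later overlaps RM4 either.
RM5 starts before RM6 ends → RM6 and RM5 overlap.
Overlapping pairs: RM1 & RM2, RM3 & RM4, RM5 & RM6 — 3 in total.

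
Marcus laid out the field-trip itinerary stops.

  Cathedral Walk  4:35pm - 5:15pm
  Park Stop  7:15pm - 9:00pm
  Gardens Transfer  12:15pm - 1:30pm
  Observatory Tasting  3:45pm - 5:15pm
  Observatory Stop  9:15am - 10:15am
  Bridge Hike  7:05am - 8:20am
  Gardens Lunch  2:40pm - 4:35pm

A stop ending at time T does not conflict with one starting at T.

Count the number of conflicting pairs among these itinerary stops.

Sorted by start: Bridge Hike, Observatory Stop, Gardens Transfer, Gardens Lunch, Observatory Tasting, Cathedral Walk, Park Stop.
Observatory Stop starts after Bridge Hike ends; Bridge Hike is clear from here.
Gardens Transfer starts after Observatory Stop ends; Observatory Stop is clear from here.
Gardens Lunch starts after Gardens Transfer ends; Gardens Transfer is clear from here.
Observatory Tasting starts before Gardens Lunch ends → Gardens Lunch and Observatory Tasting overlap.
Cathedral Walk starts exactly when Gardens Lunch ends (back-to-back, no overlap); Gardens Lunch is clear from here.
Cathedral Walk starts before Observatory Tasting ends → Observatory Tasting and Cathedral Walk overlap.
Park Stop starts after Observatory Tasting ends.
Park Stop starts after Cathedral Walk ends.
Overlapping pairs: Cathedral Walk & Observatory Tasting, Gardens Lunch & Observatory Tasting — 2 in total.

2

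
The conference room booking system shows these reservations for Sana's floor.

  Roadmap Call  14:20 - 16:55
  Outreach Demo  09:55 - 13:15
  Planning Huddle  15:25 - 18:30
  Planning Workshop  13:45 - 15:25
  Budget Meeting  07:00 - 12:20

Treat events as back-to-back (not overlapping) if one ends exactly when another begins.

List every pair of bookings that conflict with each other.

Check each pair: they overlap iff neither finishes before the other starts.
Sorted by start: Budget Meeting, Outreach Demo, Planning Workshop, Roadmap Call, Planning Huddle.
Outreach Demo starts before Budget Meeting ends → Budget Meeting and Outreach Demo overlap.
Planning Workshop starts after Budget Meeting ends — done with Budget Meeting.
Planning Workshop starts after Outreach Demo ends — done with Outreach Demo.
Roadmap Call starts before Planning Workshop ends → Planning Workshop and Roadmap Call overlap.
Planning Huddle starts exactly when Planning Workshop ends (back-to-back, no overlap).
Planning Huddle starts before Roadmap Call ends → Roadmap Call and Planning Huddle overlap.

Budget Meeting & Outreach Demo, Planning Huddle & Roadmap Call, Planning Workshop & Roadmap Call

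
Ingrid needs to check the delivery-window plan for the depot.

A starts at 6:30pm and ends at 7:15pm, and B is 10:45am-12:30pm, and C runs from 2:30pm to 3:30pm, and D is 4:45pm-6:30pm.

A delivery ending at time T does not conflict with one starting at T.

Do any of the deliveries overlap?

No

Sorted by start: B, C, D, A.
C starts after B ends, so B has no further overlaps.
D starts after C ends, so C has no further overlaps.
A starts exactly when D ends (back-to-back, no overlap).
Every pair is clear; the schedule has no overlaps.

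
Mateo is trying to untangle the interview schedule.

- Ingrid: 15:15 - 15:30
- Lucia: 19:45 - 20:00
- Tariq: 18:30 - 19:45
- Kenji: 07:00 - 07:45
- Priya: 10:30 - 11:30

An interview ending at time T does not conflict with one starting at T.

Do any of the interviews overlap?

No

Sorted by start: Kenji, Priya, Ingrid, Tariq, Lucia.
Priya starts after Kenji ends; Kenji is clear from here.
Ingrid starts after Priya ends; Priya is clear from here.
Tariq starts after Ingrid ends; Ingrid is clear from here.
Lucia starts exactly when Tariq ends (back-to-back, no overlap).
Every pair is clear; the schedule has no overlaps.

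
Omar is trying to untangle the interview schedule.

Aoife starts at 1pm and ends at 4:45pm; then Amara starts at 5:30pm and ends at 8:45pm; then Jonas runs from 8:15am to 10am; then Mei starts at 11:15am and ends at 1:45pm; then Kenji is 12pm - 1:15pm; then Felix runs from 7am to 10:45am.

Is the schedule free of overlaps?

Sorted by start: Felix, Jonas, Mei, Kenji, Aoife, Amara.
Jonas starts before Felix ends → Felix and Jonas overlap.
That's a conflict, so the schedule is not conflict-free.

No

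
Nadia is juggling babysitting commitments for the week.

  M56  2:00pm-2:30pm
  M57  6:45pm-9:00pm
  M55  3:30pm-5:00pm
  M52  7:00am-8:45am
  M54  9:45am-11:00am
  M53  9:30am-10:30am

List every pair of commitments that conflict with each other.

M53 & M54

Sorted by start: M52, M53, M54, M56, M55, M57.
M53 starts after M52 ends; M52 is clear from here.
M54 starts before M53 ends → M53 and M54 overlap.
M56 starts after M53 ends; M53 is clear from here.
M56 starts after M54 ends; M54 is clear from here.
M55 starts after M56 ends; M56 is clear from here.
M57 starts after M55 ends.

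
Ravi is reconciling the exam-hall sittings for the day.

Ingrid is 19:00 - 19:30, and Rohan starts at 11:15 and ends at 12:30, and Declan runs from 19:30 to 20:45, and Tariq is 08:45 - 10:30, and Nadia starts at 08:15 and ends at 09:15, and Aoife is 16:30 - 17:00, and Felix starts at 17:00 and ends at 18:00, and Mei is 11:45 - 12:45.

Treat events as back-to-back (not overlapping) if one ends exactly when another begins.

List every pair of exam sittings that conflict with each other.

Mei & Rohan, Nadia & Tariq

Check each pair: they overlap iff neither finishes before the other starts.
Sorted by start: Nadia, Tariq, Rohan, Mei, Aoife, Felix, Ingrid, Declan.
Tariq starts before Nadia ends → Nadia and Tariq overlap.
Rohan starts after Nadia ends, so Nadia has no further overlaps.
Rohan starts after Tariq ends, so Tariq has no further overlaps.
Mei starts before Rohan ends → Rohan and Mei overlap.
Aoife starts after Rohan ends, so Rohan has no further overlaps.
Aoife starts after Mei ends, so Mei has no further overlaps.
Felix starts exactly when Aoife ends (back-to-back, no overlap), so Aoife has no further overlaps.
Ingrid starts after Felix ends, so Felix has no further overlaps.
Declan starts exactly when Ingrid ends (back-to-back, no overlap).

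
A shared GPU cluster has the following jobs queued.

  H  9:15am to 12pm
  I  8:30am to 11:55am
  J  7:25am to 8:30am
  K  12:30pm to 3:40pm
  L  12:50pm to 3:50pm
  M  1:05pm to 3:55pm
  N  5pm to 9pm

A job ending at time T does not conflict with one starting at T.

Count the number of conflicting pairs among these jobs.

4

Sorted by start: J, I, H, K, L, M, N.
I starts exactly when J ends (back-to-back, no overlap), so J has no further overlaps.
H starts before I ends → I and H overlap.
K starts after I ends, so I has no further overlaps.
K starts after H ends, so H has no further overlaps.
L starts before K ends → K and L overlap.
M starts before K ends → K and M overlap.
N starts after K ends.
M starts before L ends → L and M overlap.
N starts after L ends.
N starts after M ends.
Overlapping pairs: H & I, K & L, K & M, L & M — 4 in total.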